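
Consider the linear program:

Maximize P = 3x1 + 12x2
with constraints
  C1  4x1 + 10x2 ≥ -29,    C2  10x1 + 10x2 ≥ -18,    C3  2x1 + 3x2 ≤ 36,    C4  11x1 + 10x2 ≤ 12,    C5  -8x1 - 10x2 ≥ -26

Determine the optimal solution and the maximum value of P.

x1 = -22, x2 = 101/5, maximum P = 882/5

Vertices and P = 3x1 + 12x2:
  (11/6, -109/30) → P = -381/10
  (41/7, -367/70) → P = -1587/35
  (-22, 101/5) → P = 882/5
  (-14/3, 19/3) → P = 62

At the optimal vertex, 10x1 + 10x2 = -18 and -8x1 - 10x2 = -26.
Solving simultaneously gives x1 = -22, x2 = 101/5.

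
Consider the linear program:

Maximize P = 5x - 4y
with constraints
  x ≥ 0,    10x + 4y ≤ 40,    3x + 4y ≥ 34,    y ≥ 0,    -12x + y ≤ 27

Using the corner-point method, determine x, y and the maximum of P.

x = 6/7, y = 55/7, maximum P = -190/7

Feasible corners and P = 5x - 4y:
  (0, 10) → P = -40
  (0, 17/2) → P = -34
  (6/7, 55/7) → P = -190/7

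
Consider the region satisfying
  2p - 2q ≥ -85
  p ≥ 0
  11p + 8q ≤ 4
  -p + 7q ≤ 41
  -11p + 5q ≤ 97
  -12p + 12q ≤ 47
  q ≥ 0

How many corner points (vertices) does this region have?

3

The feasible vertices (each the meet of two boundaries and inside every other half-plane) are:
  (0, 1/2)
  (0, 0)
  (4/11, 0)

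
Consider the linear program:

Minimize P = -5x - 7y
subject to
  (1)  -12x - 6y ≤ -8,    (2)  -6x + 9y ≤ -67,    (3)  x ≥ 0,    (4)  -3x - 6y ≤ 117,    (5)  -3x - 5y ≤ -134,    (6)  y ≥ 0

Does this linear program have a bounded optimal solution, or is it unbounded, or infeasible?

From the feasible point (1541/57, 201/19), moving in the direction (9, 6) keeps every constraint satisfied while P decreases without bound.

unbounded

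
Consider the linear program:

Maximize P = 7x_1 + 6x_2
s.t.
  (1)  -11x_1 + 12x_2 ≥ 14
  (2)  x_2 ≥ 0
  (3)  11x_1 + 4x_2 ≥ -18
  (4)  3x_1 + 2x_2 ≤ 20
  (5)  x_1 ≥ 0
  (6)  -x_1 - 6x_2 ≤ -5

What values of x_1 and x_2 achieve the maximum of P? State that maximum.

x_1 = 0, x_2 = 10, maximum P = 60

Extreme points and P = 7x_1 + 6x_2:
  (106/29, 131/29) → P = 1528/29
  (0, 7/6) → P = 7
  (0, 10) → P = 60

The binding constraints are 3x_1 + 2x_2 = 20 and x_1 = 0.
Solving simultaneously gives x_1 = 0, x_2 = 10.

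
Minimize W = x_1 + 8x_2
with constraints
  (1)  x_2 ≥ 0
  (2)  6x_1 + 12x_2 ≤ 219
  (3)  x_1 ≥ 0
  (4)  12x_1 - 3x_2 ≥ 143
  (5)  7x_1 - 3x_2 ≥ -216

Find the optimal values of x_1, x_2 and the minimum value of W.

x_1 = 143/12, x_2 = 0, minimum W = 143/12

Corner points and W = x_1 + 8x_2:
  (73/2, 0) → W = 73/2
  (143/12, 0) → W = 143/12
  (791/54, 295/27) → W = 1837/18

At the optimal vertex, x_2 = 0 and 12x_1 - 3x_2 = 143.
Solving simultaneously gives x_1 = 143/12, x_2 = 0.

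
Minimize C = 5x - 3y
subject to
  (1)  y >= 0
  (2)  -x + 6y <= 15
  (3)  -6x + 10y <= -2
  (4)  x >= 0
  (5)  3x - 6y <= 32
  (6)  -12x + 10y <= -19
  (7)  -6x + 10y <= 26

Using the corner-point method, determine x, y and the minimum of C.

Feasible corners and C = 5x - 3y:
  (32/3, 0) → C = 160/3
  (19/12, 0) → C = 95/12
  (81/13, 46/13) → C = 267/13
  (47/2, 77/12) → C = 393/4
  (17/6, 3/2) → C = 29/3

x = 19/12, y = 0, minimum C = 95/12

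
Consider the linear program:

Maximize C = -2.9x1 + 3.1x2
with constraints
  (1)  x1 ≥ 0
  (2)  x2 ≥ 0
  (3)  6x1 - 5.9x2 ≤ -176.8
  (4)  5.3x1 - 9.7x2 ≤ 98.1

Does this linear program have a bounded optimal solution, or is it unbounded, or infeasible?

unbounded

From the feasible point (0, 1768/59), moving in the direction (0, 1) keeps every constraint satisfied while C increases without bound.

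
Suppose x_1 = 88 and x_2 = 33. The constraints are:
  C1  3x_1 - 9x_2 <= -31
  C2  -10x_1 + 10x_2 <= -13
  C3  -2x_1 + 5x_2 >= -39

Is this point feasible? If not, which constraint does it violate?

C1: -33 ≤ -31 ✓
C2: -550 ≤ -13 ✓
C3: -11 ≥ -39 ✓

feasible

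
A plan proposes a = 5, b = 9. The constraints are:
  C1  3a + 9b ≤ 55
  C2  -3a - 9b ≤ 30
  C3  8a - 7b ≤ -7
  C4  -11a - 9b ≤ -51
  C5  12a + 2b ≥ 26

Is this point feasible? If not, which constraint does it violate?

Constraint C1: 3a + 9b = 96, which is not ≤ 55. All other constraints are satisfied.

not feasible — violates C1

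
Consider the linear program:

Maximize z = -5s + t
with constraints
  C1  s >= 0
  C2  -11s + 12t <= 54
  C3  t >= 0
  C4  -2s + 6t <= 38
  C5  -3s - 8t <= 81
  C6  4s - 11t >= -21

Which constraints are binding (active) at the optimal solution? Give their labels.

C1 and C6

Corner points and z = -5s + t:
  (0, 0) → z = 0
  (0, 21/11) → z = 21/11
  (146, 55) → z = -675
The feasible region is unbounded (it extends along (3, 1), (1, 0)), but z strictly decreases along every unbounded feasible direction, so there is no improving ray and the maximum is attained at a vertex.

The maximum is at (0, 21/11). Substituting into each constraint, equality holds for C1 and C6; the remaining constraints have slack.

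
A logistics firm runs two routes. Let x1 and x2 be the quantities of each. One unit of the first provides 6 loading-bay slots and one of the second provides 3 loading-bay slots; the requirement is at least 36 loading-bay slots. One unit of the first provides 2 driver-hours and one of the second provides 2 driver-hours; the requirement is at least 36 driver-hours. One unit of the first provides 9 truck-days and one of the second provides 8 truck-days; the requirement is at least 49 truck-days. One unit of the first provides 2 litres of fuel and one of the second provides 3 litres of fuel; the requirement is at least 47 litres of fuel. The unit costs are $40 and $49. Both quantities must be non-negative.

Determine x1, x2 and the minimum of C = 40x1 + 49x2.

The feasible region is unbounded (it extends along (0, 1), (1, 0)), but C strictly increases along every unbounded feasible direction, so there is no improving ray and the minimum is attained at a vertex.

x1 = 7, x2 = 11, minimum C = 819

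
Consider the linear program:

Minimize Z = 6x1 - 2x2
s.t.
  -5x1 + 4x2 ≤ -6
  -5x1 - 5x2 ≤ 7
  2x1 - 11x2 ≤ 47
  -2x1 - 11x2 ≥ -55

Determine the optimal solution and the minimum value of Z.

Vertices and Z = 6x1 - 2x2:
  (2/45, -13/9) → Z = 142/45
  (286/63, 263/63) → Z = 170/9
  (158/65, -249/65) → Z = 1446/65
  (51/2, 4/11) → Z = 1675/11

x1 = 2/45, x2 = -13/9, minimum Z = 142/45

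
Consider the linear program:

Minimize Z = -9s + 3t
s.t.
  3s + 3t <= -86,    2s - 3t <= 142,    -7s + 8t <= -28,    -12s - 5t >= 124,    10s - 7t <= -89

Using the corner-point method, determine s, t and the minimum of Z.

Extreme points and Z = -9s + 3t:
  (-1052/5, -938/5) → Z = 6654/5
  (-1261/16, -799/8) → Z = 6555/16
  (-908/31, -903/31) → Z = 5463/31

At the optimal vertex, -7s + 8t = -28 and 10s - 7t = -89.
Solving simultaneously gives s = -908/31, t = -903/31.

s = -908/31, t = -903/31, minimum Z = 5463/31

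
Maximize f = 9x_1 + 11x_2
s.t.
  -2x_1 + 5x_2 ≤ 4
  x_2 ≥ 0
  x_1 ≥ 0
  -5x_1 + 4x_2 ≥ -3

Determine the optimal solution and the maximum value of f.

Extreme points and f = 9x_1 + 11x_2:
  (0, 4/5) → f = 44/5
  (31/17, 26/17) → f = 565/17
  (0, 0) → f = 0
  (3/5, 0) → f = 27/5

At the optimal vertex, -2x_1 + 5x_2 = 4 and -5x_1 + 4x_2 = -3.
Solving simultaneously gives x_1 = 31/17, x_2 = 26/17.

x_1 = 31/17, x_2 = 26/17, maximum f = 565/17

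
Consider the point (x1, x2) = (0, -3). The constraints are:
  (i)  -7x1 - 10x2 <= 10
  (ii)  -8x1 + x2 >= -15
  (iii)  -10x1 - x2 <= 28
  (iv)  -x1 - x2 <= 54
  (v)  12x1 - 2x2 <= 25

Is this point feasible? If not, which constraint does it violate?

not feasible — violates (i)

Constraint (i): -7x1 - 10x2 = 30, which is not ≤ 10. All other constraints are satisfied.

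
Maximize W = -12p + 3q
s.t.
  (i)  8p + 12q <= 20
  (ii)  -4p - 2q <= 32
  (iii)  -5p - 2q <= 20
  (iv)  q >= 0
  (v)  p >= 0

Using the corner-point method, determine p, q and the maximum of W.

p = 0, q = 5/3, maximum W = 5

Extreme points and W = -12p + 3q:
  (5/2, 0) → W = -30
  (0, 5/3) → W = 5
  (0, 0) → W = 0

At the optimal vertex, 8p + 12q = 20 and p = 0.
Solving simultaneously gives p = 0, q = 5/3.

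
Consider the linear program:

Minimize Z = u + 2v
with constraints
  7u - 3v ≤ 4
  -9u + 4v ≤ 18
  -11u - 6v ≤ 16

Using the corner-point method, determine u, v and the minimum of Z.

Extreme points and Z = u + 2v:
  (70, 162) → Z = 394
  (-8/25, -52/25) → Z = -112/25
  (-86/49, 27/49) → Z = -32/49

u = -8/25, v = -52/25, minimum Z = -112/25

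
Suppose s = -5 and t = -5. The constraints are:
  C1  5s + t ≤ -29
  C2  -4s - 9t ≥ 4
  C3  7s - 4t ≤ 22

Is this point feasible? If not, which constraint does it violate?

feasible

C1: -30 ≤ -29 ✓
C2: 65 ≥ 4 ✓
C3: -15 ≤ 22 ✓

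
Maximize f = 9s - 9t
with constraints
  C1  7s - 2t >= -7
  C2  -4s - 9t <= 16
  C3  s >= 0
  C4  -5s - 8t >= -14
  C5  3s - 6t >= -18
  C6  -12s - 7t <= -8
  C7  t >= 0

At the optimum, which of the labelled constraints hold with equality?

C4 and C7

Feasible corners and f = 9s - 9t:
  (0, 7/4) → f = -63/4
  (0, 8/7) → f = -72/7
  (14/5, 0) → f = 126/5
  (2/3, 0) → f = 6

The maximum is at (14/5, 0). Substituting into each constraint, equality holds for C4 and C7; the remaining constraints have slack.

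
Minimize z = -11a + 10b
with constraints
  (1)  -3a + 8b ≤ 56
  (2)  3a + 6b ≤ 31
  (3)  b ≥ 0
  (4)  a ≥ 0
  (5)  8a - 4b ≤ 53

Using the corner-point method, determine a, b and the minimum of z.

a = 53/8, b = 0, minimum z = -583/8

Extreme points and z = -11a + 10b:
  (0, 31/6) → z = 155/3
  (221/30, 89/60) → z = -331/5
  (0, 0) → z = 0
  (53/8, 0) → z = -583/8

The optimum lies where b = 0 and 8a - 4b = 53.
Solving simultaneously gives a = 53/8, b = 0.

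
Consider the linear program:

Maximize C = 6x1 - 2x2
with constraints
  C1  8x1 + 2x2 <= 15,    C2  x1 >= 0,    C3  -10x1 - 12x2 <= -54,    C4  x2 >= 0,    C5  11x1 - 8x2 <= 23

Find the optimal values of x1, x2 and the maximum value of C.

x1 = 18/19, x2 = 141/38, maximum C = -33/19

Vertices and C = 6x1 - 2x2:
  (0, 15/2) → C = -15
  (18/19, 141/38) → C = -33/19
  (0, 9/2) → C = -9

At the optimal vertex, 8x1 + 2x2 = 15 and -10x1 - 12x2 = -54.
Solving simultaneously gives x1 = 18/19, x2 = 141/38.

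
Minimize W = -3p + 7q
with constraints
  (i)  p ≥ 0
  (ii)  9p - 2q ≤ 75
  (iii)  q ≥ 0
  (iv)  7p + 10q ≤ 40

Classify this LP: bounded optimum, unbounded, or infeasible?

Extreme points and W = -3p + 7q:
  (0, 0) → W = 0
  (0, 4) → W = 28
  (40/7, 0) → W = -120/7
The feasible region has finitely many vertices and no improving ray; the minimum is -120/7 at (40/7, 0).

bounded optimum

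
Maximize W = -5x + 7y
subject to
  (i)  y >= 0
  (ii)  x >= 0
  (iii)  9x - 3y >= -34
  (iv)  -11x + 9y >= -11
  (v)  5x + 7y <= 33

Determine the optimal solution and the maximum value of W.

Extreme points and W = -5x + 7y:
  (0, 0) → W = 0
  (1, 0) → W = -5
  (0, 33/7) → W = 33
  (187/61, 154/61) → W = 143/61

At the optimal vertex, x = 0 and 5x + 7y = 33.
Solving simultaneously gives x = 0, y = 33/7.

x = 0, y = 33/7, maximum W = 33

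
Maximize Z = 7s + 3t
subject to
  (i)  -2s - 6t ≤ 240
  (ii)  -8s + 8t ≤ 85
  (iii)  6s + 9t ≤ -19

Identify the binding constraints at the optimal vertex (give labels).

Feasible corners and Z = 7s + 3t:
  (-1215/32, -875/32) → Z = -5565/16
  (341/3, -701/9) → Z = 562
  (-917/120, 179/60) → Z = -1069/24

The maximum is at (341/3, -701/9). Substituting into each constraint, equality holds for (i) and (iii); the remaining constraints have slack.

(i) and (iii)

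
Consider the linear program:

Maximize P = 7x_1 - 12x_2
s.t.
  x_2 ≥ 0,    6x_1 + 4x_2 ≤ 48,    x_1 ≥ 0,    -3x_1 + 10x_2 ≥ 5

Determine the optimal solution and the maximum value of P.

Extreme points and P = 7x_1 - 12x_2:
  (0, 12) → P = -144
  (115/18, 29/12) → P = 283/18
  (0, 1/2) → P = -6

At the optimal vertex, 6x_1 + 4x_2 = 48 and -3x_1 + 10x_2 = 5.
Solving simultaneously gives x_1 = 115/18, x_2 = 29/12.

x_1 = 115/18, x_2 = 29/12, maximum P = 283/18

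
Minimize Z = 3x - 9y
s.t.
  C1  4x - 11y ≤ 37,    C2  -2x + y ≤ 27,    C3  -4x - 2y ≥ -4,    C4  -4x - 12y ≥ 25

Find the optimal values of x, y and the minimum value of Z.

x = -349/28, y = 29/14, minimum Z = -1569/28

Feasible corners and Z = 3x - 9y:
  (-167/9, -91/9) → Z = 106/3
  (169/92, -62/23) → Z = 2739/92
  (-349/28, 29/14) → Z = -1569/28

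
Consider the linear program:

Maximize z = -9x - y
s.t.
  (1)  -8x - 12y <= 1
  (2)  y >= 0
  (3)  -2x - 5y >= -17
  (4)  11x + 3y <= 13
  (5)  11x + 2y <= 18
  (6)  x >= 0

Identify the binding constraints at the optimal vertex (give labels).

Extreme points and z = -9x - y:
  (13/11, 0) → z = -117/11
  (0, 0) → z = 0
  (2/7, 23/7) → z = -41/7
  (0, 17/5) → z = -17/5

The maximum is at (0, 0). Substituting into each constraint, equality holds for (2) and (6); the remaining constraints have slack.

(2) and (6)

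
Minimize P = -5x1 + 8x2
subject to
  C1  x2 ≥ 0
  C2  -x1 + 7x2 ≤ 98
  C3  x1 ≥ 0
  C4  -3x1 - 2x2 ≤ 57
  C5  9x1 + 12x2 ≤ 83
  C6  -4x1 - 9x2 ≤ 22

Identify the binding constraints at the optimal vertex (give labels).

C1 and C5

Vertices and P = -5x1 + 8x2:
  (0, 0) → P = 0
  (83/9, 0) → P = -415/9
  (0, 83/12) → P = 166/3

The minimum is at (83/9, 0). Substituting into each constraint, equality holds for C1 and C5; the remaining constraints have slack.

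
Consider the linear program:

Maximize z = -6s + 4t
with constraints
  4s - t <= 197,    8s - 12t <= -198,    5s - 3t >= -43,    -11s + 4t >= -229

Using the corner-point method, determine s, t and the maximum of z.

s = 859/13, t = 1618/13, maximum z = 1318/13

Feasible corners and z = -6s + 4t:
  (13/6, 323/18) → z = 529/9
  (177/5, 401/10) → z = -52
  (859/13, 1618/13) → z = 1318/13

The binding constraints are 5s - 3t = -43 and -11s + 4t = -229.
Solving simultaneously gives s = 859/13, t = 1618/13.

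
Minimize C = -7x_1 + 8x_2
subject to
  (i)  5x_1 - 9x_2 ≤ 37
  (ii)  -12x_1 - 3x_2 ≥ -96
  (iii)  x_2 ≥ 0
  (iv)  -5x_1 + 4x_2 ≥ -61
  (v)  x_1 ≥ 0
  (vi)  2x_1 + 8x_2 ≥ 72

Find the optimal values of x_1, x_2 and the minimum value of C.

The optimum lies where -12x_1 - 3x_2 = -96 and 2x_1 + 8x_2 = 72.
Solving simultaneously gives x_1 = 92/15, x_2 = 112/15.

x_1 = 92/15, x_2 = 112/15, minimum C = 84/5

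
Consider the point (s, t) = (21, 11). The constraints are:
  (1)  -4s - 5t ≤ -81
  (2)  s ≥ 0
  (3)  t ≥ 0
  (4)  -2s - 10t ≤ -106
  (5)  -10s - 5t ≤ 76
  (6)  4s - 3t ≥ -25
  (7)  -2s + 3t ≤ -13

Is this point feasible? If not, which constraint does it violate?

not feasible — violates (7)

Constraint (7): -2s + 3t = -9, which is not ≤ -13. All other constraints are satisfied.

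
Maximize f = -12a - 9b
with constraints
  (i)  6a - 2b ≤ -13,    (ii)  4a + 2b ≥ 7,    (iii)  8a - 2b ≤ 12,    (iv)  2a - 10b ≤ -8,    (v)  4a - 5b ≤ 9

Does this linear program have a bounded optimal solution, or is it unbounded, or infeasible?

bounded optimum

Feasible corners and f = -12a - 9b:
  (-3/5, 47/10) → f = -351/10
  (25/2, 44) → f = -546
The feasible region has finitely many vertices and no improving ray; the maximum is -351/10 at (-3/5, 47/10).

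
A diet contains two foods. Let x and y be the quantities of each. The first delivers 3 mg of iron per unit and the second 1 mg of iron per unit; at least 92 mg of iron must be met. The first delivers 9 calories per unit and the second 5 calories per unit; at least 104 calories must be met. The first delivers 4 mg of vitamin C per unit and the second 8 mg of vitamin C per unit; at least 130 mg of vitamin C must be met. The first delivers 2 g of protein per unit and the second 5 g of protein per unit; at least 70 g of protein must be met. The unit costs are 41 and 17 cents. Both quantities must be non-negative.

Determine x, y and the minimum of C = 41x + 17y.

x = 30, y = 2, minimum C = 1264

Extreme points and C = 41x + 17y:
  (0, 92) → C = 1564
  (35, 0) → C = 1435
  (30, 2) → C = 1264
The feasible region is unbounded (it extends along (0, 1), (1, 0)), but C strictly increases along every unbounded feasible direction, so there is no improving ray and the minimum is attained at a vertex.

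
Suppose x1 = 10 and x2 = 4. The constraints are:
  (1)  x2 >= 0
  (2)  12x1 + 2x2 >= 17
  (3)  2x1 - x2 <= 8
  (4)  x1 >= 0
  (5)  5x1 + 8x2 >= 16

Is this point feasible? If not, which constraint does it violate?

Constraint (3): 2x1 - x2 = 16, which is not ≤ 8. All other constraints are satisfied.

not feasible — violates (3)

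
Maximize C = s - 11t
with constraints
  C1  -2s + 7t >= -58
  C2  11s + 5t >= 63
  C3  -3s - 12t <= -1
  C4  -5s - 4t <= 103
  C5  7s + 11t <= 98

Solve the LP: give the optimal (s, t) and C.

s = 703/45, t = -172/45, maximum C = 173/3

Feasible corners and C = s - 11t:
  (703/45, -172/45) → C = 173/3
  (1324/71, -210/71) → C = 3634/71
  (751/117, -178/117) → C = 301/13
  (203/86, 637/86) → C = -3402/43

At the optimal vertex, -2s + 7t = -58 and -3s - 12t = -1.
Solving simultaneously gives s = 703/45, t = -172/45.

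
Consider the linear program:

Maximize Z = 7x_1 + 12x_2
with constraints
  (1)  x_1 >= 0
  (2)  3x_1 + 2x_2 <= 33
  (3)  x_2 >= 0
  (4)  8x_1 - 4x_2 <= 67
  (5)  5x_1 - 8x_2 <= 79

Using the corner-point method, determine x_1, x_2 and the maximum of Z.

Extreme points and Z = 7x_1 + 12x_2:
  (0, 33/2) → Z = 198
  (0, 0) → Z = 0
  (19/2, 9/4) → Z = 187/2
  (67/8, 0) → Z = 469/8

The binding constraints are x_1 = 0 and 3x_1 + 2x_2 = 33.
Solving simultaneously gives x_1 = 0, x_2 = 33/2.

x_1 = 0, x_2 = 33/2, maximum Z = 198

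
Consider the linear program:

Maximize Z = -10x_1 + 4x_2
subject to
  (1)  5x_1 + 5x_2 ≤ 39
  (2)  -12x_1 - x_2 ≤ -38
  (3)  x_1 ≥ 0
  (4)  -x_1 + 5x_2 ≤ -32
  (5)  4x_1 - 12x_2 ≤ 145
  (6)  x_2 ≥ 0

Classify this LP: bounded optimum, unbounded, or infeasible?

The boundaries 5x_1 + 5x_2 = 39 and -12x_1 - x_2 = -38 meet at (151/55, 278/55), but that point violates -x_1 + 5x_2 ≤ -32. Every candidate vertex is excluded by some other constraint, so the feasible region is empty.

infeasible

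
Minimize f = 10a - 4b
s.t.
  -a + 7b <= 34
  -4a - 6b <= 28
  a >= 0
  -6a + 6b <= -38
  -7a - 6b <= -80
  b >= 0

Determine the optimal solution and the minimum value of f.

a = 118/13, b = 107/39, minimum f = 3112/39

Vertices and f = 10a - 4b:
  (235/18, 121/18) → f = 311/3
  (118/13, 107/39) → f = 3112/39
  (80/7, 0) → f = 800/7
The feasible region is unbounded (it extends along (7, 1), (1, 0)), but f strictly increases along every unbounded feasible direction, so there is no improving ray and the minimum is attained at a vertex.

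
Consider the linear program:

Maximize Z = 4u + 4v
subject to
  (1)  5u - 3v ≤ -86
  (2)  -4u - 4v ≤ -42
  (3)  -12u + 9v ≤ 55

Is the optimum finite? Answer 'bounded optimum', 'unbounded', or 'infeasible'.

The boundaries 5u - 3v = -86 and -4u - 4v = -42 meet at (-109/16, 277/16), but that point violates -12u + 9v ≤ 55. Every candidate vertex is excluded by some other constraint, so the feasible region is empty.

infeasible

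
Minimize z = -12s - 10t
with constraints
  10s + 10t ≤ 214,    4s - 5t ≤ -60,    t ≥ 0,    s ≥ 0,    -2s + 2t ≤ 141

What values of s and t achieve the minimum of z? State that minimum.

Extreme points and z = -12s - 10t:
  (47/9, 728/45) → z = -2020/9
  (0, 107/5) → z = -214
  (0, 12) → z = -120

At the optimal vertex, 10s + 10t = 214 and 4s - 5t = -60.
Solving simultaneously gives s = 47/9, t = 728/45.

s = 47/9, t = 728/45, minimum z = -2020/9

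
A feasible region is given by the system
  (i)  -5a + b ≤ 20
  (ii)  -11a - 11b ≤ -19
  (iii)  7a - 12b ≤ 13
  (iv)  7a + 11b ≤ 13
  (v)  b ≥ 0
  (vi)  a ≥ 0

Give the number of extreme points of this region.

The feasible vertices (each the meet of two boundaries and inside every other half-plane) are:
  (3/2, 5/22)
  (19/11, 0)
  (13/7, 0)

3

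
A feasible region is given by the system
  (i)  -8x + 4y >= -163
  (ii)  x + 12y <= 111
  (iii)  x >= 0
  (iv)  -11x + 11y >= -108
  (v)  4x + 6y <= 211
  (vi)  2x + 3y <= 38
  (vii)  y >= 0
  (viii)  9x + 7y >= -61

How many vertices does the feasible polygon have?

5

Intersecting each pair of boundary lines and keeping only the points that satisfy every inequality leaves:
  (0, 37/4)
  (41/7, 184/21)
  (0, 0)
  (742/55, 202/55)
  (108/11, 0)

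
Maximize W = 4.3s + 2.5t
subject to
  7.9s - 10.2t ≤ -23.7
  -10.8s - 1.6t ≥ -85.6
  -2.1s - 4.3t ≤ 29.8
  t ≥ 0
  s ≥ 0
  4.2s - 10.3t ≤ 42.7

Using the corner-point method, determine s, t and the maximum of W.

Extreme points and W = 4.3s + 2.5t:
  (2088/307, 4661/614) → W = 296093/6140
  (0, 79/34) → W = 395/68
  (0, 107/2) → W = 535/4

s = 0, t = 53.5, maximum W = 133.75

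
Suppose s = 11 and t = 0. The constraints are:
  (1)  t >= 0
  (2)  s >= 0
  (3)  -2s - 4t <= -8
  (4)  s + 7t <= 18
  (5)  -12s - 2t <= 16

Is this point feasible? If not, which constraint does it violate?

feasible

(1): 0 ≥ 0 ✓
(2): 11 ≥ 0 ✓
(3): -22 ≤ -8 ✓
(4): 11 ≤ 18 ✓
(5): -132 ≤ 16 ✓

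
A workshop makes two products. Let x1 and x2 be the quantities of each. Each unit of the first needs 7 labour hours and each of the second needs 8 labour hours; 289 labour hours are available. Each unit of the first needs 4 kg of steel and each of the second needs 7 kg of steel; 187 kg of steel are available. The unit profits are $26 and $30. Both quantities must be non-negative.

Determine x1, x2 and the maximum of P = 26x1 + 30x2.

Extreme points and P = 26x1 + 30x2:
  (0, 0) → P = 0
  (0, 187/7) → P = 5610/7
  (289/7, 0) → P = 7514/7
  (31, 9) → P = 1076

The binding constraints are 7x1 + 8x2 = 289 and 4x1 + 7x2 = 187.
Solving simultaneously gives x1 = 31, x2 = 9.

x1 = 31, x2 = 9, maximum P = 1076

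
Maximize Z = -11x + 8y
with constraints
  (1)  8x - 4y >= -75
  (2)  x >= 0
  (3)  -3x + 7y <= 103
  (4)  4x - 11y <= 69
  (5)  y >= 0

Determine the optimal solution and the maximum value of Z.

x = 0, y = 103/7, maximum Z = 824/7

Corner points and Z = -11x + 8y:
  (0, 103/7) → Z = 824/7
  (0, 0) → Z = 0
  (69/4, 0) → Z = -759/4
The feasible region is unbounded (it extends along (7, 3), (11, 4)), but Z strictly decreases along every unbounded feasible direction, so there is no improving ray and the maximum is attained at a vertex.

At the optimal vertex, x = 0 and -3x + 7y = 103.
Solving simultaneously gives x = 0, y = 103/7.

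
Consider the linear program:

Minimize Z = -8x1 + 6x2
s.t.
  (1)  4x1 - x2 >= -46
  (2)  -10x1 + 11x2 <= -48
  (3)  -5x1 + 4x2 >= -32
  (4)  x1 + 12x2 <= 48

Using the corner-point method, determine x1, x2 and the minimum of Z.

Vertices and Z = -8x1 + 6x2:
  (-277/17, -326/17) → Z = 260/17
  (-216/11, -358/11) → Z = -420/11
  (1104/131, 432/131) → Z = -6240/131
  (9, 13/4) → Z = -105/2

At the optimal vertex, -5x1 + 4x2 = -32 and x1 + 12x2 = 48.
Solving simultaneously gives x1 = 9, x2 = 13/4.

x1 = 9, x2 = 13/4, minimum Z = -105/2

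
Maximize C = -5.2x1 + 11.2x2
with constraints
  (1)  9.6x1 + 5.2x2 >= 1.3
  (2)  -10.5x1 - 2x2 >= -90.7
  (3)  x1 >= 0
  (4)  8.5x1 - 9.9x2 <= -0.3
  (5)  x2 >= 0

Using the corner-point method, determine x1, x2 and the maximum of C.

Vertices and C = -5.2x1 + 11.2x2:
  (0, 1/4) → C = 14/5
  (1131/13924, 1393/13924) → C = 24301/34810
  (0, 907/20) → C = 12698/25
  (89733/12095, 15482/2419) → C = 2001902/60475

At the optimal vertex, -10.5x1 - 2x2 = -90.7 and x1 = 0.
Solving simultaneously gives x1 = 0, x2 = 907/20.

x1 = 0, x2 = 45.35, maximum C = 507.92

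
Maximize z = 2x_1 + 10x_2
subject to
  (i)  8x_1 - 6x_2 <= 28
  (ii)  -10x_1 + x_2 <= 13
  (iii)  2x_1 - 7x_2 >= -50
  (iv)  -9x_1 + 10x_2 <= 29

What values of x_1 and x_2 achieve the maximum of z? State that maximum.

x_1 = 124/11, x_2 = 114/11, maximum z = 1388/11

Feasible corners and z = 2x_1 + 10x_2:
  (-53/26, -96/13) → z = -1013/13
  (124/11, 114/11) → z = 1388/11
  (-101/91, 173/91) → z = 1528/91
  (297/43, 392/43) → z = 4514/43

At the optimal vertex, 8x_1 - 6x_2 = 28 and 2x_1 - 7x_2 = -50.
Solving simultaneously gives x_1 = 124/11, x_2 = 114/11.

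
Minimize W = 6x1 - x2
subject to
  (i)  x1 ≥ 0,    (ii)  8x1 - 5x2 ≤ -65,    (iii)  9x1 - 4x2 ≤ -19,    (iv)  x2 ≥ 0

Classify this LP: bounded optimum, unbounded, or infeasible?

From the feasible point (0, 13), moving in the direction (0, 1) keeps every constraint satisfied while W decreases without bound.

unbounded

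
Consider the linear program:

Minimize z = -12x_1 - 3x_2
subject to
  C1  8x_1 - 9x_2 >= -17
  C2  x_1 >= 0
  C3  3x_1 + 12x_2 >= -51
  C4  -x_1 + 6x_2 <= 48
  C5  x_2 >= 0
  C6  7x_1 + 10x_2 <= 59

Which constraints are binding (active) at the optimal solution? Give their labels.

Corner points and z = -12x_1 - 3x_2:
  (0, 17/9) → z = -17/3
  (361/143, 591/143) → z = -555/13
  (0, 0) → z = 0
  (59/7, 0) → z = -708/7

The minimum is at (59/7, 0). Substituting into each constraint, equality holds for C5 and C6; the remaining constraints have slack.

C5 and C6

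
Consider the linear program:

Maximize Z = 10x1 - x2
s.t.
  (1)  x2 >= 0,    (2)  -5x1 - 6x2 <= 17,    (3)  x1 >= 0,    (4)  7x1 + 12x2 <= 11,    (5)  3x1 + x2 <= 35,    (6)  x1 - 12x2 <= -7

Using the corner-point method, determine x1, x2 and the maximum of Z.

x1 = 1/2, x2 = 5/8, maximum Z = 35/8

The optimum lies where 7x1 + 12x2 = 11 and x1 - 12x2 = -7.
Solving simultaneously gives x1 = 1/2, x2 = 5/8.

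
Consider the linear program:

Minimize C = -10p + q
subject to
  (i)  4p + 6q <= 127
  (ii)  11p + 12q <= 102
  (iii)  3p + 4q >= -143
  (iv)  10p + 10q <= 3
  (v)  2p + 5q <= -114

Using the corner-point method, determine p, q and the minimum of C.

Corner points and C = -10p + q:
  (721/5, -1439/10) → C = -15859/10
  (-37, -8) → C = 362
  (77/2, -191/5) → C = -2116/5

p = 721/5, q = -1439/10, minimum C = -15859/10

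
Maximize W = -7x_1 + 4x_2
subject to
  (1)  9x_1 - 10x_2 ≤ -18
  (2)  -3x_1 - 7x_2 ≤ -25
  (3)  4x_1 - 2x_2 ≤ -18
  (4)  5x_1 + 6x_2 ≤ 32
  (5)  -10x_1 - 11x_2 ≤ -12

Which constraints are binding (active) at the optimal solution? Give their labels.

Corner points and W = -7x_1 + 4x_2:
  (-38/17, 77/17) → W = 574/17
  (-191/37, 214/37) → W = 2193/37
  (-22/17, 109/17) → W = 590/17
  (-56, 52) → W = 600

The maximum is at (-56, 52). Substituting into each constraint, equality holds for (4) and (5); the remaining constraints have slack.

(4) and (5)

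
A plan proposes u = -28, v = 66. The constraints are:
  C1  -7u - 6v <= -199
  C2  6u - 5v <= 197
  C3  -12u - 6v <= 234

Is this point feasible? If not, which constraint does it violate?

feasible

C1: -200 ≤ -199 ✓
C2: -498 ≤ 197 ✓
C3: -60 ≤ 234 ✓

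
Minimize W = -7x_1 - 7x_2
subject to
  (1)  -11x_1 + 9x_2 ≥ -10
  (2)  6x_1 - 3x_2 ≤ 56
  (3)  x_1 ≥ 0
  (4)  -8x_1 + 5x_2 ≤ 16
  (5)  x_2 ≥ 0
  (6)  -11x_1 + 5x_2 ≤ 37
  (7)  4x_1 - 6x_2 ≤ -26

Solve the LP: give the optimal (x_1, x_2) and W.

x_1 = 164/3, x_2 = 272/3, minimum W = -3052/3

Corner points and W = -7x_1 - 7x_2:
  (158/7, 556/21) → W = -1030/3
  (49/5, 163/15) → W = -434/3
  (164/3, 272/3) → W = -3052/3
  (17/14, 36/7) → W = -89/2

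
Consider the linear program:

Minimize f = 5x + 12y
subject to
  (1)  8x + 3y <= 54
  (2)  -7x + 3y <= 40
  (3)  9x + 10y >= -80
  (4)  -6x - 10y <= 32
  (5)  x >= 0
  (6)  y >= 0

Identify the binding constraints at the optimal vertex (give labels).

Vertices and f = 5x + 12y:
  (14/15, 698/45) → f = 954/5
  (27/4, 0) → f = 135/4
  (0, 40/3) → f = 160
  (0, 0) → f = 0

The minimum is at (0, 0). Substituting into each constraint, equality holds for (5) and (6); the remaining constraints have slack.

(5) and (6)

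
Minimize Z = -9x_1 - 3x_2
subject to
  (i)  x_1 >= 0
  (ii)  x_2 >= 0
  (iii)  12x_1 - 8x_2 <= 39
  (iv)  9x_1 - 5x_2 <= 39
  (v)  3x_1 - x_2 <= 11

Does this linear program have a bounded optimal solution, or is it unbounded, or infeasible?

From the feasible point (0, 0), moving in the direction (0, 1) keeps every constraint satisfied while Z decreases without bound.

unbounded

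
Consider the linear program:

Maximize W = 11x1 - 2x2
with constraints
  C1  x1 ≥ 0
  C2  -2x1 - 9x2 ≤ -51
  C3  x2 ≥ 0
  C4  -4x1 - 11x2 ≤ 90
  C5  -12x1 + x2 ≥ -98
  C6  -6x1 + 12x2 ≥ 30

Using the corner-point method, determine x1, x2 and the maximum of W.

x1 = 201/23, x2 = 158/23, maximum W = 1895/23

Corner points and W = 11x1 - 2x2:
  (0, 17/3) → W = -34/3
  (57/13, 61/13) → W = 505/13
  (201/23, 158/23) → W = 1895/23
The feasible region is unbounded (it extends along (0, 1), (1, 12)), but W strictly decreases along every unbounded feasible direction, so there is no improving ray and the maximum is attained at a vertex.

The binding constraints are -12x1 + x2 = -98 and -6x1 + 12x2 = 30.
Solving simultaneously gives x1 = 201/23, x2 = 158/23.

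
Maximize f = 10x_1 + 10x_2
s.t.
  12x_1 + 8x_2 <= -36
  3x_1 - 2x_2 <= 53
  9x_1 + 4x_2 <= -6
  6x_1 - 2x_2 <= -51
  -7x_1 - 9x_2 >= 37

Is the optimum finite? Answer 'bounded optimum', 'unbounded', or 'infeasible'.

bounded optimum

Extreme points and f = 10x_1 + 10x_2:
  (-104/3, -157/2) → f = -3395/3
  (-533/68, 135/68) → f = -995/17
The feasible region has finitely many vertices and no improving ray; the maximum is -995/17 at (-533/68, 135/68).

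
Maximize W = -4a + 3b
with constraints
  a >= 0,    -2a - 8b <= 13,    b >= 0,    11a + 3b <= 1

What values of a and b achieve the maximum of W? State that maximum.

Feasible corners and W = -4a + 3b:
  (0, 0) → W = 0
  (0, 1/3) → W = 1
  (1/11, 0) → W = -4/11

At the optimal vertex, a = 0 and 11a + 3b = 1.
Solving simultaneously gives a = 0, b = 1/3.

a = 0, b = 1/3, maximum W = 1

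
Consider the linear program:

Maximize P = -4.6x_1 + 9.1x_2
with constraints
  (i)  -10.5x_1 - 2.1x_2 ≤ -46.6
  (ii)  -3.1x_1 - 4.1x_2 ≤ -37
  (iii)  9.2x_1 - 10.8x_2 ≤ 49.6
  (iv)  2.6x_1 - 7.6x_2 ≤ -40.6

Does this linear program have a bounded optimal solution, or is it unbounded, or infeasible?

unbounded

From the feasible point (5668/1827, 12202/1827), moving in the direction (10.8, 9.2) keeps every constraint satisfied while P increases without bound.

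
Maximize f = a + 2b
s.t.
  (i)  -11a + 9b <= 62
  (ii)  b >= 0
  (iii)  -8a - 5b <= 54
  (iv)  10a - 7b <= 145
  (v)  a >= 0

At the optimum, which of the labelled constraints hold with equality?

Vertices and f = a + 2b:
  (1739/13, 2215/13) → f = 6169/13
  (0, 62/9) → f = 124/9
  (29/2, 0) → f = 29/2
  (0, 0) → f = 0

The maximum is at (1739/13, 2215/13). Substituting into each constraint, equality holds for (i) and (iv); the remaining constraints have slack.

(i) and (iv)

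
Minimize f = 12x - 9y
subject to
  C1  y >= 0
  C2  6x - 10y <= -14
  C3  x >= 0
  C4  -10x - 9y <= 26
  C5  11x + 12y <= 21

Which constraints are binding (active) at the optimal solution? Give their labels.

C3 and C5

Corner points and f = 12x - 9y:
  (0, 7/5) → f = -63/5
  (3/13, 20/13) → f = -144/13
  (0, 7/4) → f = -63/4

The minimum is at (0, 7/4). Substituting into each constraint, equality holds for C3 and C5; the remaining constraints have slack.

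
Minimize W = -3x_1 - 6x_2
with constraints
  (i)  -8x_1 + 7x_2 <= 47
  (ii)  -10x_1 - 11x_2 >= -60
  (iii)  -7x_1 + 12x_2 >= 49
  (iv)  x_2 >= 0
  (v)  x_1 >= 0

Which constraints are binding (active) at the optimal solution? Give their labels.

Feasible corners and W = -3x_1 - 6x_2:
  (181/197, 910/197) → W = -6003/197
  (0, 60/11) → W = -360/11
  (0, 49/12) → W = -49/2

The minimum is at (0, 60/11). Substituting into each constraint, equality holds for (ii) and (v); the remaining constraints have slack.

(ii) and (v)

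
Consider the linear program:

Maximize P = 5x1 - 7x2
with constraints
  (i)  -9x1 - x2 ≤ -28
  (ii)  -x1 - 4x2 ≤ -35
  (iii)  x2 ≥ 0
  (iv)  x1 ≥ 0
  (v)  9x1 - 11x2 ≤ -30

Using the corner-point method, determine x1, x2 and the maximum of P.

x1 = 265/47, x2 = 345/47, maximum P = -1090/47

Feasible corners and P = 5x1 - 7x2:
  (11/5, 41/5) → P = -232/5
  (0, 28) → P = -196
  (265/47, 345/47) → P = -1090/47
The feasible region is unbounded (it extends along (0, 1), (11, 9)), but P strictly decreases along every unbounded feasible direction, so there is no improving ray and the maximum is attained at a vertex.

The binding constraints are -x1 - 4x2 = -35 and 9x1 - 11x2 = -30.
Solving simultaneously gives x1 = 265/47, x2 = 345/47.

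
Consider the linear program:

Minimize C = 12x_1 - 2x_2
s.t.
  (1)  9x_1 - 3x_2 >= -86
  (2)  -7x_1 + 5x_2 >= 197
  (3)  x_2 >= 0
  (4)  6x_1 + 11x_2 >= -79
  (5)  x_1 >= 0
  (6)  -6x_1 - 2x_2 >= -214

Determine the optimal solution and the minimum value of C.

Corner points and C = 12x_1 - 2x_2:
  (161/24, 1171/24) → C = -205/12
  (235/18, 407/6) → C = 21
  (169/11, 670/11) → C = 688/11

The binding constraints are 9x_1 - 3x_2 = -86 and -7x_1 + 5x_2 = 197.
Solving simultaneously gives x_1 = 161/24, x_2 = 1171/24.

x_1 = 161/24, x_2 = 1171/24, minimum C = -205/12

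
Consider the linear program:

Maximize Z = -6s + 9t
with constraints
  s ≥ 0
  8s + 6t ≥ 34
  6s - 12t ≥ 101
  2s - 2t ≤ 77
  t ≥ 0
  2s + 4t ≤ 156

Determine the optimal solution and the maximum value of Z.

s = 101/6, t = 0, maximum Z = -101

Extreme points and Z = -6s + 9t:
  (101/6, 0) → Z = -101
  (569/12, 367/24) → Z = -1175/8
  (77/2, 0) → Z = -231
  (155/3, 79/6) → Z = -383/2

At the optimal vertex, 6s - 12t = 101 and t = 0.
Solving simultaneously gives s = 101/6, t = 0.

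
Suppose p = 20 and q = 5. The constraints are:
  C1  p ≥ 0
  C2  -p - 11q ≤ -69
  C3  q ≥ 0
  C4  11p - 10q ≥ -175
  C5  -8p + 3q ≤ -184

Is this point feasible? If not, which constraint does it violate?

Constraint C5: -8p + 3q = -145, which is not ≤ -184. All other constraints are satisfied.

not feasible — violates C5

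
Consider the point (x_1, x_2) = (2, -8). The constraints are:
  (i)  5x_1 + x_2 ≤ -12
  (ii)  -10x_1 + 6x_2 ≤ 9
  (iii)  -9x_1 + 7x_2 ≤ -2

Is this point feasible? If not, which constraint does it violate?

Constraint (i): 5x_1 + x_2 = 2, which is not ≤ -12. All other constraints are satisfied.

not feasible — violates (i)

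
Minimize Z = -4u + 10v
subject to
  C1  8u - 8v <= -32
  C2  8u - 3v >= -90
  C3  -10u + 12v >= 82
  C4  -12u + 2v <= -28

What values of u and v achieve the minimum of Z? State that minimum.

u = 125/31, v = 316/31, minimum Z = 2660/31

The feasible region is unbounded (it extends along (1, 1), (3, 8)), but Z strictly increases along every unbounded feasible direction, so there is no improving ray and the minimum is attained at a vertex.

The optimum lies where -10u + 12v = 82 and -12u + 2v = -28.
Solving simultaneously gives u = 125/31, v = 316/31.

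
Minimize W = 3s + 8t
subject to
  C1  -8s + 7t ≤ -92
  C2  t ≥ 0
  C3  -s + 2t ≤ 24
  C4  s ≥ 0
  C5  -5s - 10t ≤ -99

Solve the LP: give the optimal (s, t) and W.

s = 99/5, t = 0, minimum W = 297/5

Corner points and W = 3s + 8t:
  (352/9, 284/9) → W = 3328/9
  (1613/115, 332/115) → W = 1499/23
  (99/5, 0) → W = 297/5
The feasible region is unbounded (it extends along (2, 1), (1, 0)), but W strictly increases along every unbounded feasible direction, so there is no improving ray and the minimum is attained at a vertex.

At the optimal vertex, t = 0 and -5s - 10t = -99.
Solving simultaneously gives s = 99/5, t = 0.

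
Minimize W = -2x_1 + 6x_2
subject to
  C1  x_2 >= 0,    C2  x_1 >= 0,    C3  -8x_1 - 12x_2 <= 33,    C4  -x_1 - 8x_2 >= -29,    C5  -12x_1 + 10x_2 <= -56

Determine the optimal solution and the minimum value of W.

Vertices and W = -2x_1 + 6x_2:
  (29, 0) → W = -58
  (14/3, 0) → W = -28/3
  (369/53, 146/53) → W = 138/53

x_1 = 29, x_2 = 0, minimum W = -58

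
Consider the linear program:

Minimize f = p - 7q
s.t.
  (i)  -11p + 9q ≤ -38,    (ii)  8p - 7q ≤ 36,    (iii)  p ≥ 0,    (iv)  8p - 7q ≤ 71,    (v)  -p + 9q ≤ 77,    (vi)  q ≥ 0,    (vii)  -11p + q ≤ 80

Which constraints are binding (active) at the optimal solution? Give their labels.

Feasible corners and f = p - 7q:
  (23/2, 59/6) → f = -172/3
  (38/11, 0) → f = 38/11
  (863/65, 652/65) → f = -3701/65
  (9/2, 0) → f = 9/2

The minimum is at (23/2, 59/6). Substituting into each constraint, equality holds for (i) and (v); the remaining constraints have slack.

(i) and (v)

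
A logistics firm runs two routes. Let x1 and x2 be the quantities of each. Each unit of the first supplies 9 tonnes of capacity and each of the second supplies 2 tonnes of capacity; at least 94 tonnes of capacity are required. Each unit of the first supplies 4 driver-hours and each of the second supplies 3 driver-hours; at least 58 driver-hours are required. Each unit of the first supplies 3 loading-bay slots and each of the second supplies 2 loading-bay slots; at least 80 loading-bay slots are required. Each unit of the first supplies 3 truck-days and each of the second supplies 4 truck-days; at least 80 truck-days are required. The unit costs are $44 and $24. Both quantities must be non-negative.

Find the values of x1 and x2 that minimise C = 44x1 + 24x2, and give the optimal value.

x1 = 7/3, x2 = 73/2, minimum C = 2936/3

Vertices and C = 44x1 + 24x2:
  (0, 47) → C = 1128
  (80/3, 0) → C = 3520/3
  (7/3, 73/2) → C = 2936/3
The feasible region is unbounded (it extends along (0, 1), (1, 0)), but C strictly increases along every unbounded feasible direction, so there is no improving ray and the minimum is attained at a vertex.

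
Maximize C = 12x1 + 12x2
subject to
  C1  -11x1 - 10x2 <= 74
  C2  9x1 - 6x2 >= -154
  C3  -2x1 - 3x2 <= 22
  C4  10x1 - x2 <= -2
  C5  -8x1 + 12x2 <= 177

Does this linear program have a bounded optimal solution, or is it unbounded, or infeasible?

Vertices and C = 12x1 + 12x2:
  (-94/111, -718/111) → C = -3248/37
  (-1329/106, 1355/212) → C = -3909/53
  (153/112, 877/56) → C = 5721/28
The feasible region has finitely many vertices and no improving ray; the maximum is 5721/28 at (153/112, 877/56).

bounded optimum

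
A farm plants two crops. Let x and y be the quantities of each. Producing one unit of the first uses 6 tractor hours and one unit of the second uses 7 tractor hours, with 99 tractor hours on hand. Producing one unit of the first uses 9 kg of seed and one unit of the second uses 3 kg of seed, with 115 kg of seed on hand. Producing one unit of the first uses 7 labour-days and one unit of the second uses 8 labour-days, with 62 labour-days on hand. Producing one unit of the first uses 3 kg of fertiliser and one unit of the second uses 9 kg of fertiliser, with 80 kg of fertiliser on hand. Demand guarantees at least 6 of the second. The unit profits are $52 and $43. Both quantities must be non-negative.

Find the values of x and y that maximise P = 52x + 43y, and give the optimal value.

x = 2, y = 6, maximum P = 362

Extreme points and P = 52x + 43y:
  (0, 31/4) → P = 1333/4
  (0, 6) → P = 258
  (2, 6) → P = 362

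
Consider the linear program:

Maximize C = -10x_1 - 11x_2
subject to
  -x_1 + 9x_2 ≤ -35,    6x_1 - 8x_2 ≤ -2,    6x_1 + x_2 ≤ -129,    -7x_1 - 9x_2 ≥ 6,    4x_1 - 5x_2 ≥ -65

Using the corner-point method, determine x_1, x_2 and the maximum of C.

Vertices and C = -10x_1 - 11x_2:
  (-1126/55, -339/55) → C = 14989/55
  (-760/31, -205/31) → C = 9855/31
  (-517/27, -127/9) → C = 9361/27
  (-255, -191) → C = 4651

The binding constraints are 6x_1 - 8x_2 = -2 and 4x_1 - 5x_2 = -65.
Solving simultaneously gives x_1 = -255, x_2 = -191.

x_1 = -255, x_2 = -191, maximum C = 4651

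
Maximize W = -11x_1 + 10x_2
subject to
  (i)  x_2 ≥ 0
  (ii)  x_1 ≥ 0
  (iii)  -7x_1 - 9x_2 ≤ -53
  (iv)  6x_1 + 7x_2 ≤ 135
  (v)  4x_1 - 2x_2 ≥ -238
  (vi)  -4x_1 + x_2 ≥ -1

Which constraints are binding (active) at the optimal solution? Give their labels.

(ii) and (iv)

Corner points and W = -11x_1 + 10x_2:
  (0, 53/9) → W = 530/9
  (0, 135/7) → W = 1350/7
  (62/43, 205/43) → W = 1368/43
  (71/17, 267/17) → W = 1889/17

The maximum is at (0, 135/7). Substituting into each constraint, equality holds for (ii) and (iv); the remaining constraints have slack.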